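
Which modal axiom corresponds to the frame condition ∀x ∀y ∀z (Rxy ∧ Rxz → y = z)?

The condition is partial functionality. The CD schema ◇p → □p defines it.

◇p → □p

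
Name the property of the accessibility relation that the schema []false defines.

Emptiness of R

□⊥ is valid iff no world has any successor (otherwise □⊥ fails at any world with one).
Conversely, on a frame with emptiness of R the schema holds at every world under every valuation.
So the correspondent is emptiness of R.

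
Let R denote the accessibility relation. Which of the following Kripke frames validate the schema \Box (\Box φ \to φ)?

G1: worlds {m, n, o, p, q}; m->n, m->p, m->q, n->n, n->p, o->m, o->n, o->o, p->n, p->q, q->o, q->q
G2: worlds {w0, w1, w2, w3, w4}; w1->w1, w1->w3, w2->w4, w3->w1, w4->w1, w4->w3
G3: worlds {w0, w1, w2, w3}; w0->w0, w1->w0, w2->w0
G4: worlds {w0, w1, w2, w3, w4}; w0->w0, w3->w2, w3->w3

G3

Frame correspondent (Sahlqvist): \forall x \forall y (Rxy \to Ryy) — i.e. shift-reflexivity.
G1: fails — Rom but not Rmm.
G2: fails — Rw2w4 but not Rw4w4.
G3: condition met.
G4: fails — Rw3w2 but not Rw2w2.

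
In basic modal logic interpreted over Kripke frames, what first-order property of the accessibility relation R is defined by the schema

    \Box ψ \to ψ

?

Reflexivity

Suppose □ψ→ψ is valid. At any x set V(ψ)={w : Rxw}. Then □ψ holds at x, so ψ holds at x, i.e. Rxx.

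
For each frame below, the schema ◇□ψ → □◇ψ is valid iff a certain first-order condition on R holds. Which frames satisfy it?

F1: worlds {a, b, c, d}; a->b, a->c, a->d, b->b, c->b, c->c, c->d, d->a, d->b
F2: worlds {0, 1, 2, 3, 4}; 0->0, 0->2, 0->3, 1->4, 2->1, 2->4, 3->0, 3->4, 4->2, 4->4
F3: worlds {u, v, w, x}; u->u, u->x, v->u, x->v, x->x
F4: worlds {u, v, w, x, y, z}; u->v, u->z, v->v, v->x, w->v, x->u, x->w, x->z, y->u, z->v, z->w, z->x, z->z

F1

This is the axiom for convergence; its first-order frame correspondent is ∀x ∀y ∀z (Rxy ∧ Rxz → ∃w (Ryw ∧ Rzw)).
F1: condition met.
F2: fails — R00 and R02 but 0 and 2 have no common successor.
F3: fails — Rxx and Rxv but x and v have no common successor.
F4: fails — Rvv and Rvx but v and x have no common successor.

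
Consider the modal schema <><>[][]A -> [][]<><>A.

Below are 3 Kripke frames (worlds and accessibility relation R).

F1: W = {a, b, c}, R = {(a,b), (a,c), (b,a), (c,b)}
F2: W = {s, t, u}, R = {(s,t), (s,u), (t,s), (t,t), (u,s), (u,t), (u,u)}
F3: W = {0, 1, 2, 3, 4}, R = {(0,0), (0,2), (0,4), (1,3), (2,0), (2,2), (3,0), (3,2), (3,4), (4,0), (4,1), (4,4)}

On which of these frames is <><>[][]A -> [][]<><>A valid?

The schema corresponds to a generalized confluence (Geach) condition: forall x forall y forall z ((x R^2 y & x R^2 z) -> exists w (y R^2 w & z R^2 w)).
F1: fails — bR²b, bR²c but no w with bR²w and cR²w.
F2: condition met.
F3: condition met.

F2, F3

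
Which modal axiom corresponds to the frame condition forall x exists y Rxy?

□s → ◇s

A defining formula is □s → ◇s (the D axiom).
Suppose □s→◇s is valid. At any x set V(s)=W. Then □s at x, so ◇s at x, so x has a successor.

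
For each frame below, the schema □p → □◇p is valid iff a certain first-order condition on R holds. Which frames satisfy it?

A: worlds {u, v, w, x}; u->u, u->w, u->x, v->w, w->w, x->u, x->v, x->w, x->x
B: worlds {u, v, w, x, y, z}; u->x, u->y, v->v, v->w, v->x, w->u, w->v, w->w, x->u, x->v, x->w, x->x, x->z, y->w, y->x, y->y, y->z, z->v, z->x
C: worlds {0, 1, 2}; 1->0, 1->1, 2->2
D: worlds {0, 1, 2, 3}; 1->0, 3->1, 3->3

Frame correspondent (Sahlqvist): ∀x ∀z (xRz → ∃w (xRw ∧ zRw)) — i.e. a generalized confluence (Geach) condition.
A: ✓.
B: fails — wRu but no t with wRt and uRt.
C: fails — 1R0 but no w with 1Rw and 0Rw.
D: fails — 1R0 but no w with 1Rw and 0Rw.

A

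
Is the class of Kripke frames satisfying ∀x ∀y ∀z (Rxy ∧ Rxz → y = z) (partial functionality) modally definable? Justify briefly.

Definable; ◇r → □r defines it

The condition is partial functionality. A defining modal formula is ◇r → □r.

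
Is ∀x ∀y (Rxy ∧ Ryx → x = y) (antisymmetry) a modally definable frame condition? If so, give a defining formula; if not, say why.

Not definable by any modal formula

Modal frame validity is preserved under surjective bounded morphisms.
The 4-cycle (worlds s,t,u,v with s→t→u→v→s) is antisymmetric. Sending even-indexed worlds to a and odd-indexed worlds to b is a surjective bounded morphism onto the two-world frame with a↔b, which is not antisymmetric.
Hence antisymmetry is not modally definable.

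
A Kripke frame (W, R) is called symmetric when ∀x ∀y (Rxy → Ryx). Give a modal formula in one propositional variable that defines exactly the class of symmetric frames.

r → □◇r

This is symmetry; the standard corresponding axiom is B: r → □◇r.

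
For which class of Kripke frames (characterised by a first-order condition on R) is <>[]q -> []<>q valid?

Suppose ◇□q→□◇q is valid. Take Rxy, Rxz and set V(q)={w : Ryw}. Then □q at y so ◇□q at x, so □◇q at x, so ◇q at z, giving w with Rzw and Ryw.

Convergence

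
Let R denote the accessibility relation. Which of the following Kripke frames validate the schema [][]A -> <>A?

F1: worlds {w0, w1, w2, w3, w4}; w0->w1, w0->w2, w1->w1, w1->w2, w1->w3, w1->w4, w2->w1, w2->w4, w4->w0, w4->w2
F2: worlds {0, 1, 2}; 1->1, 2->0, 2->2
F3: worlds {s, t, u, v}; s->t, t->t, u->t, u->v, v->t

F3

This is the axiom for a generalized confluence (Geach) condition; its first-order frame correspondent is forall x exists w (x R^2 w & xRw).
F1: fails — at w3 but no w with w3R²w and w3Rw.
F2: fails — at 0 but no w with 0R²w and 0Rw.
F3: holds.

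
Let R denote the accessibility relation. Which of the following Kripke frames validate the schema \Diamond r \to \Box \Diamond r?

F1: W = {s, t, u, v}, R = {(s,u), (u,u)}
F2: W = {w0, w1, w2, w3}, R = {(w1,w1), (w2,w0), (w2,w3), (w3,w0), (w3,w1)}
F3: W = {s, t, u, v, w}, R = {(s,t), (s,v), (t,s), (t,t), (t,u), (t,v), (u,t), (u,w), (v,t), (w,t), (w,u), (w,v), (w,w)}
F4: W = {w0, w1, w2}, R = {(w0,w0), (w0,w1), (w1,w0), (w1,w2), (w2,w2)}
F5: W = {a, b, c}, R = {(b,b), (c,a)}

Frame correspondent (Sahlqvist): \forall x \forall y \forall z (Rxy \wedge Rxz \to Ryz) — i.e. the Euclidean property.
F1: satisfies the condition.
F2: fails — Rw2w0 and Rw2w0 but not Rw0w0.
F3: fails — Rsv and Rsv but not Rvv.
F4: fails — Rw0w1 and Rw0w1 but not Rw1w1.
F5: fails — Rca and Rca but not Raa.

F1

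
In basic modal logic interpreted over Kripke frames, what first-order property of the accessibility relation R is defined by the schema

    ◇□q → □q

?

the Euclidean property

This schema is equivalent to the 5 axiom ◇q → □◇q.
It corresponds to the Euclidean property: ∀x ∀y ∀z (Rxy ∧ Rxz → Ryz).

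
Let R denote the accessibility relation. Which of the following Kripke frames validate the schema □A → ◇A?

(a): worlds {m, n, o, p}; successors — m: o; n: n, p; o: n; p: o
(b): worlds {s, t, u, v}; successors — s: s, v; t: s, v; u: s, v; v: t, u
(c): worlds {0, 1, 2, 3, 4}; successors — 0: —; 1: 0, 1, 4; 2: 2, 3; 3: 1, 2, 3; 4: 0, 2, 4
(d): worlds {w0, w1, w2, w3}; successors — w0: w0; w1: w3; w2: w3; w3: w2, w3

(a), (b), (d)

The schema corresponds to seriality: ∀x ∃y Rxy.
(a): satisfies the condition.
(b): satisfies the condition.
(c): fails — world 0 has no successor.
(d): satisfies the condition.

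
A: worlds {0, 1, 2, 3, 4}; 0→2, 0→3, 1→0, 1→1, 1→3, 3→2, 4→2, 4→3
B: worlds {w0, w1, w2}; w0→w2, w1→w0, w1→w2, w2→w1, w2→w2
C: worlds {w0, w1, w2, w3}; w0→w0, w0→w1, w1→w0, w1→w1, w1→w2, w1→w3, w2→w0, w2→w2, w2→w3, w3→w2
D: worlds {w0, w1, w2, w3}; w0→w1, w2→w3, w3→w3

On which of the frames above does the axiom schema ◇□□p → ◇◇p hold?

This is the axiom for a generalized confluence (Geach) condition; its first-order frame correspondent is ∀x ∀y (xRy → ∃w (yR²w ∧ xR²w)).
A: fails — 0R2 but no w with 2R²w and 0R²w.
B: satisfies the condition.
C: satisfies the condition.
D: fails — w0Rw1 but no w with w1R²w and w0R²w.
Valid on: B, C.

B, C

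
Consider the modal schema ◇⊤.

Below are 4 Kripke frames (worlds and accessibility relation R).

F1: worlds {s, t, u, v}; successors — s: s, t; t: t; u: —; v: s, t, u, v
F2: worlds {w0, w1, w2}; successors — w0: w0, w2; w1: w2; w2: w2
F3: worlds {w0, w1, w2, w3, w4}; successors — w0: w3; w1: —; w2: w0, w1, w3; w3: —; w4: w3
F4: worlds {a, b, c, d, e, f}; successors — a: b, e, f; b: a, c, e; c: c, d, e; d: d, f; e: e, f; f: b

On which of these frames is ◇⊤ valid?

Frame correspondent (Sahlqvist): ∀x ∃y Rxy — i.e. seriality.
F1: fails — world u has no successor.
F2: condition met.
F3: fails — world w1 has no successor.
F4: condition met.
Valid on: F2, F4.

F2, F4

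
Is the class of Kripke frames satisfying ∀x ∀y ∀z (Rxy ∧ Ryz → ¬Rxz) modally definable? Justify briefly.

Modal frame validity is preserved under surjective bounded morphisms.
The 3-cycle (worlds a,b,c with a→b→c→a) is intransitive. Mapping every world to a single reflexive point • is a surjective bounded morphism; the reflexive point is not intransitive (R••∧R•• but R••).
Hence intransitivity is not modally definable.

Not definable by any modal formula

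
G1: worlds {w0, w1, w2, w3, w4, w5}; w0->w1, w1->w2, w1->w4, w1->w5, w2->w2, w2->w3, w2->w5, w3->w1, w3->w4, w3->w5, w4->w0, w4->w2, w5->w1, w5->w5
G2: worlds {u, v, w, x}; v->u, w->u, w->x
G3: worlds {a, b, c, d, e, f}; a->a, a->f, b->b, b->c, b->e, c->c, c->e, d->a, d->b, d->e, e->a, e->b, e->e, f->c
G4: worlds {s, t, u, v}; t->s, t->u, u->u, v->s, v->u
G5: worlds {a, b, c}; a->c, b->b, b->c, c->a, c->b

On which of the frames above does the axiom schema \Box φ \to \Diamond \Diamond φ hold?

Frame correspondent (Sahlqvist): \forall x \exists w (xRw \wedge x R^2 w) — i.e. a generalized confluence (Geach) condition.
G1: fails — at w0 but no w with w0Rw and w0R²w.
G2: fails — at u but no t with uRt and uR²t.
G3: holds.
G4: fails — at s but no w with sRw and sR²w.
G5: fails — at a but no w with aRw and aR²w.

G3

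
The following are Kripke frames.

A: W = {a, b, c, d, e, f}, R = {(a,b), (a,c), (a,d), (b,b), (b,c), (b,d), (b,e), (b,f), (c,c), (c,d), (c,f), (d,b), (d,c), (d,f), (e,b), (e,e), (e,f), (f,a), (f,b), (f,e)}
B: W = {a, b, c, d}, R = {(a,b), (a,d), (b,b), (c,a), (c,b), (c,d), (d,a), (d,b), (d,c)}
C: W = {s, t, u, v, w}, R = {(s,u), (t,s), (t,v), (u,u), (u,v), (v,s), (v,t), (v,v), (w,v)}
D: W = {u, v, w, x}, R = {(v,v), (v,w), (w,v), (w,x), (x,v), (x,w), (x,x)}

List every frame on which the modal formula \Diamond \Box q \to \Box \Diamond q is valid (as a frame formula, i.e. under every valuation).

This is the axiom for convergence; its first-order frame correspondent is \forall x \forall y \forall z (Rxy \wedge Rxz \to \exists w (Ryw \wedge Rzw)).
A: fails — Rbc and Rbf but c and f have no common successor.
B: condition met.
C: fails — Rtv and Rts but v and s have no common successor.
D: condition met.
Valid on: B, D.

B, D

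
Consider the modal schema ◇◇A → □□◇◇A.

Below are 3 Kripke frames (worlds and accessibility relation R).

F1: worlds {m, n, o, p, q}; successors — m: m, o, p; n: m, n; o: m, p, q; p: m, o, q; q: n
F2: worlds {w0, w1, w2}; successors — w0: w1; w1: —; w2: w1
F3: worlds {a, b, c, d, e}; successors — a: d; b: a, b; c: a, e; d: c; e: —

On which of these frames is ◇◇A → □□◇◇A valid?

F2

Frame correspondent (Sahlqvist): ∀x ∀y ∀z ((xR²y ∧ xR²z) → ∃w (y = w ∧ zR²w)) — i.e. a generalized confluence (Geach) condition.
F1: fails — mR²o, mR²q but no w with o=w and qR²w.
F2: condition met.
F3: fails — aR²c, aR²c but no w with c=w and cR²w.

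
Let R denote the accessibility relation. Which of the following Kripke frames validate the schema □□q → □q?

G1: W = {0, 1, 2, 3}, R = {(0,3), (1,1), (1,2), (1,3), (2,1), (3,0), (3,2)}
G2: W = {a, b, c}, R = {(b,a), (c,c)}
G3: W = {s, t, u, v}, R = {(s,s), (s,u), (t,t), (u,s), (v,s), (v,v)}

G3

Frame correspondent (Sahlqvist): ∀x ∀y (Rxy → ∃z (Rxz ∧ Rzy)) — i.e. density.
G1: fails — R32 but no z with R3z and Rz2.
G2: fails — Rba but no z with Rbz and Rza.
G3: condition met.
Valid on: G3.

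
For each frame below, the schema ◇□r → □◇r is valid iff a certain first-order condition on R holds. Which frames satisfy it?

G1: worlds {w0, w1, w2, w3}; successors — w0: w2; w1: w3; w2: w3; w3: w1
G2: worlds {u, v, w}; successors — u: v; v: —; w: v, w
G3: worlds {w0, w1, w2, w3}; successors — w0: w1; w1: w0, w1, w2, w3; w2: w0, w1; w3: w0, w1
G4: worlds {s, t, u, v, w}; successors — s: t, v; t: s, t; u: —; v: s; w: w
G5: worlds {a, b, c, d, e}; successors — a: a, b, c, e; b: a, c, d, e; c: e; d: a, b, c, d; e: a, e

The schema corresponds to convergence: ∀x ∀y ∀z (Rxy ∧ Rxz → ∃w (Ryw ∧ Rzw)).
G1: condition met.
G2: fails — Ruv and Ruv but v and v have no common successor.
G3: condition met.
G4: condition met.
G5: fails — Rbc and Rbd but c and d have no common successor.

G1, G3, G4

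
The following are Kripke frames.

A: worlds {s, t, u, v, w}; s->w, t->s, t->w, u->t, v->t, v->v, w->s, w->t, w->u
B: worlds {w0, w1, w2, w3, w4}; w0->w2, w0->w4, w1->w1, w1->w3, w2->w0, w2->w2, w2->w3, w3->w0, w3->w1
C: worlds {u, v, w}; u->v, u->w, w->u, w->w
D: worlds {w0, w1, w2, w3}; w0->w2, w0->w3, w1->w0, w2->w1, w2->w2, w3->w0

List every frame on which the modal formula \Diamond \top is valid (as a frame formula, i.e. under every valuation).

A, D

The schema corresponds to seriality: \forall x \exists y Rxy.
A: satisfies the condition.
B: fails — world w4 has no successor.
C: fails — world v has no successor.
D: satisfies the condition.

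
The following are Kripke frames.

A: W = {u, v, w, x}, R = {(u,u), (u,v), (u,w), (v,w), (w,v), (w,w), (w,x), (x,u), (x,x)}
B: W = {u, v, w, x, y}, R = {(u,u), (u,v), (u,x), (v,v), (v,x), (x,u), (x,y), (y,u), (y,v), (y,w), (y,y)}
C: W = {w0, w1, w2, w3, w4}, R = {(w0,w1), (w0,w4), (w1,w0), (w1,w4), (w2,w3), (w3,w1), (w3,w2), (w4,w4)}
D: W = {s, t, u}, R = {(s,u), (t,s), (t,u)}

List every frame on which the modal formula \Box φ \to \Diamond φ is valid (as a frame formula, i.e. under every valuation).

This is the axiom for seriality; its first-order frame correspondent is \forall x \exists y Rxy.
A: holds.
B: fails — world w has no successor.
C: holds.
D: fails — world u has no successor.

A, C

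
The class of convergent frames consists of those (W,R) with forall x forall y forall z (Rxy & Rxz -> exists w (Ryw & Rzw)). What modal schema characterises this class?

◇□s → □◇s

The condition is convergence. The .2 schema ◇□s → □◇s defines it.
Suppose ◇□s→□◇s is valid. Take Rxy, Rxz and set V(s)={w : Ryw}. Then □s at y so ◇□s at x, so □◇s at x, so ◇s at z, giving w with Rzw and Ryw.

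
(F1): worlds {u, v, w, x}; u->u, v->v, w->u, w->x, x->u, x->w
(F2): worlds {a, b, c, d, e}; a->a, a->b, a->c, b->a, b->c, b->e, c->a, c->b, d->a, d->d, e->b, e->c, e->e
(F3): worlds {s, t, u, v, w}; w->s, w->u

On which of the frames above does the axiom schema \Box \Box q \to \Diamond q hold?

The schema corresponds to a generalized confluence (Geach) condition: \forall x \exists w (x R^2 w \wedge xRw).
(F1): condition met.
(F2): condition met.
(F3): fails — at s but no w* with sR²w* and sRw*.
Valid on: (F1), (F2).

(F1), (F2)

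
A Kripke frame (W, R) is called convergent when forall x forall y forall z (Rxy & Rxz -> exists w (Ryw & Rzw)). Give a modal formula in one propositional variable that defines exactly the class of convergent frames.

A defining formula is ◇□q → □◇q (the .2 axiom).
Suppose ◇□q→□◇q is valid. Take Rxy, Rxz and set V(q)={w : Ryw}. Then □q at y so ◇□q at x, so □◇q at x, so ◇q at z, giving w with Rzw and Ryw.

◇□q → □◇q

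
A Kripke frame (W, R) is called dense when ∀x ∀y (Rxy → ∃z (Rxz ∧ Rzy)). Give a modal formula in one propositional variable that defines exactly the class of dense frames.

The condition is density. The C4 schema □□ψ → □ψ defines it.
Suppose □□ψ→□ψ is valid. Take Rxy and set V(ψ)={w : xR²w}. Then □□ψ at x, so □ψ at x, so ψ at y, i.e. ∃z(Rxz∧Rzy).

□□ψ → □ψ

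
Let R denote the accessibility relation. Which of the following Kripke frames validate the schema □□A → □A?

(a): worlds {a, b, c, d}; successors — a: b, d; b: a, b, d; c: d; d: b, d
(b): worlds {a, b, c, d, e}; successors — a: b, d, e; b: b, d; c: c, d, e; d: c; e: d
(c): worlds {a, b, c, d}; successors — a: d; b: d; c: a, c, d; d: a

Frame correspondent (Sahlqvist): ∀x ∀y (Rxy → ∃z (Rxz ∧ Rzy)) — i.e. density.
(a): satisfies the condition.
(b): fails — Rae but no z with Raz and Rze.
(c): fails — Rad but no z with Raz and Rzd.
Valid on: (a).

(a)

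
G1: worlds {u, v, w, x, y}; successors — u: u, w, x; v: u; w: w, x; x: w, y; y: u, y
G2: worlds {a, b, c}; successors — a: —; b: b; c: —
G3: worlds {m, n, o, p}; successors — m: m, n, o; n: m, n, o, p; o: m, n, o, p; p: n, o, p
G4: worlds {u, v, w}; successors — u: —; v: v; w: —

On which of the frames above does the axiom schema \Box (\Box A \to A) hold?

This is the axiom for shift-reflexivity; its first-order frame correspondent is \forall x \forall y (Rxy \to Ryy).
G1: fails — Rwx but not Rxx.
G2: ✓.
G3: ✓.
G4: ✓.

G2, G3, G4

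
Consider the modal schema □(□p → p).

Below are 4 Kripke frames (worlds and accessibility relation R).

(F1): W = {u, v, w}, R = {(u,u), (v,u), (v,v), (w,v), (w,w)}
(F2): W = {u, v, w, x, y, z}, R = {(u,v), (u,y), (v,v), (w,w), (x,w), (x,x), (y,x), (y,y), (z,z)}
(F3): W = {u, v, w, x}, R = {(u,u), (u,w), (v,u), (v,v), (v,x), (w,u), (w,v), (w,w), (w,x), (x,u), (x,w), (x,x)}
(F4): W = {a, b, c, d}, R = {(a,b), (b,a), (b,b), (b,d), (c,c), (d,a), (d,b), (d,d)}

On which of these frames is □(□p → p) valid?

(F1), (F2), (F3)

Frame correspondent (Sahlqvist): ∀x ∀y (Rxy → Ryy) — i.e. shift-reflexivity.
(F1): holds.
(F2): holds.
(F3): holds.
(F4): fails — Rba but not Raa.
Valid on: (F1), (F2), (F3).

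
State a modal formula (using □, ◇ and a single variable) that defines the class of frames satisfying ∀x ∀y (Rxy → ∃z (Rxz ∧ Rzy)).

This is density; the standard corresponding axiom is C4: □□s → □s.
Suppose □□s→□s is valid. Take Rxy and set V(s)={w : xR²w}. Then □□s at x, so □s at x, so s at y, i.e. ∃z(Rxz∧Rzy).

□□s → □s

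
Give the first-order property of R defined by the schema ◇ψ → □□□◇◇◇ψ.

∀x ∀y ∀z ((xRy ∧ xR³z) → ∃w (y = w ∧ zR³w))

This is a Sahlqvist (Geach-type) schema ◇^1□^0ψ → □^3◇^3ψ.
Minimal-valuation argument: fix x; take any y with xR^1y and any z with xR^3z. Set V(ψ) to the set of worlds R-reachable from y in exactly 0 steps. Then □^0ψ holds at y, so the antecedent holds at x; validity forces ◇^3ψ at z, giving a w with zR^3w and yR^0w.
First-order correspondent: ∀x ∀y ∀z ((xRy ∧ xR³z) → ∃w (y = w ∧ zR³w)).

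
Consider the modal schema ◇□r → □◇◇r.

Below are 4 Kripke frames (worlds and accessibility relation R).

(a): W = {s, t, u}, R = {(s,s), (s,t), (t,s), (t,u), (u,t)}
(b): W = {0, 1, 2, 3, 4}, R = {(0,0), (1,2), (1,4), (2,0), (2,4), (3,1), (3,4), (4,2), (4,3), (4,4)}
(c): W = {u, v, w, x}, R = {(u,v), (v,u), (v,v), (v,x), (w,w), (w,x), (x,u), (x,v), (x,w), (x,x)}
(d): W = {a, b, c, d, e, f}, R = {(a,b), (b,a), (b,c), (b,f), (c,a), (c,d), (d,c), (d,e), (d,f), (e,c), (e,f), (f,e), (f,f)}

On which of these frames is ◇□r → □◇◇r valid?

(c)

This is the axiom for a generalized confluence (Geach) condition; its first-order frame correspondent is ∀x ∀y ∀z ((xRy ∧ xRz) → ∃w (yRw ∧ zR²w)).
(a): fails — tRu, tRu but no w with uRw and uR²w.
(b): fails — 2R4, 2R0 but no w with 4Rw and 0R²w.
(c): condition met.
(d): fails — bRa, bRa but no w with aRw and aR²w.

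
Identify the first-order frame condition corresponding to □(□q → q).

shift-reflexivity: ∀x ∀y (Rxy → Ryy)

This is the T□ axiom.
Its frame correspondent is shift-reflexivity — ∀x ∀y (Rxy → Ryy).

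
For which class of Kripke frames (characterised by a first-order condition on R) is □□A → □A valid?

This schema is the C4 axiom.
It corresponds to density: ∀x ∀y (Rxy → ∃z (Rxz ∧ Rzy)).

density: ∀x ∀y (Rxy → ∃z (Rxz ∧ Rzy))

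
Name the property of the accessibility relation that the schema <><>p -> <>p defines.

This schema is equivalent to the 4 axiom □p → □□p.
It corresponds to transitivity: forall x forall y forall z (Rxy & Ryz -> Rxz).

transitivity: forall x forall y forall z (Rxy & Ryz -> Rxz)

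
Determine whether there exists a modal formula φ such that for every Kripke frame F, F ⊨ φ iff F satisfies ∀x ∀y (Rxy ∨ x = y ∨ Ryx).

Modal frame validity is preserved under disjoint unions.
Take 4 disjoint single-world reflexive frames: each is trivially connected, but their disjoint union has 4 worlds with no edge between distinct components, so it is not connected.
So the class is not modally definable.

No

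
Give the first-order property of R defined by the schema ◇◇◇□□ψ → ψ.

This is a Sahlqvist (Geach-type) schema ◇^3□^2ψ → □^0◇^0ψ.
First-order correspondent: ∀x ∀y (xR³y → ∃w (yR²w ∧ x = w)).

∀x ∀y (xR³y → ∃w (yR²w ∧ x = w))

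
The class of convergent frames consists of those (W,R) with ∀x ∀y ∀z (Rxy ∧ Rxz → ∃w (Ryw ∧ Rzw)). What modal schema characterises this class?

◇□s → □◇s

A defining formula is ◇□s → □◇s (the .2 axiom).
Suppose ◇□s→□◇s is valid. Take Rxy, Rxz and set V(s)={w : Ryw}. Then □s at y so ◇□s at x, so □◇s at x, so ◇s at z, giving w with Rzw and Ryw.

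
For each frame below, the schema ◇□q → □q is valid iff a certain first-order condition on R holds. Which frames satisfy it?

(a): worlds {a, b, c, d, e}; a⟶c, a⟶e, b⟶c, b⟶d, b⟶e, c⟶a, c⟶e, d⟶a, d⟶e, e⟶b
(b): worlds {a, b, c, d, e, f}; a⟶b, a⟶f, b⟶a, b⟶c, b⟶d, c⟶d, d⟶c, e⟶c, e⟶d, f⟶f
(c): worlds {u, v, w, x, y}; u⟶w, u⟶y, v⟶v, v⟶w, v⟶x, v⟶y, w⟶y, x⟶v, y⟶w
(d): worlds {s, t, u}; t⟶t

The schema corresponds to the Euclidean property: ∀x ∀y ∀z (Rxy ∧ Rxz → Ryz).
(a): fails — Rae and Rae but not Ree.
(b): fails — Rab and Rab but not Rbb.
(c): fails — Ruw and Ruw but not Rww.
(d): satisfies the condition.

(d)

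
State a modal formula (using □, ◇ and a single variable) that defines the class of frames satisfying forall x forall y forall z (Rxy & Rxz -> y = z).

This is partial functionality; the standard corresponding axiom is CD: ◇s → □s.
Suppose ◇s→□s is valid. Take Rxy, Rxz and set V(s)={y}. Then ◇s at x, so □s at x, so s at z, i.e. z=y.

◇s → □s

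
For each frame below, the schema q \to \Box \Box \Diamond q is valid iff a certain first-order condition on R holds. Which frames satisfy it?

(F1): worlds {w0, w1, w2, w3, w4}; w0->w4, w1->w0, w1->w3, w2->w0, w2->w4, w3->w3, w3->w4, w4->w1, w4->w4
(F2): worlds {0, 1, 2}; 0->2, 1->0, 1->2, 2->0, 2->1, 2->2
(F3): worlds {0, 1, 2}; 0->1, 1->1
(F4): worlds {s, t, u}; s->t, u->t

This is the axiom for a generalized confluence (Geach) condition; its first-order frame correspondent is \forall x \forall z (x R^2 z \to \exists w (x = w \wedge zRw)).
(F1): fails — w0R²w4 but no w with w0=w and w4Rw.
(F2): fails — 0R²0 but no w with 0=w and 0Rw.
(F3): fails — 0R²1 but no w with 0=w and 1Rw.
(F4): ✓.
Valid on: (F4).

(F4)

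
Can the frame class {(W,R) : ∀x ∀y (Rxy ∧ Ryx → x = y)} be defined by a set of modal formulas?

If a class were modally definable it would be closed under surjective bounded morphisms (Goldblatt–Thomason).
The 6-cycle (worlds s,t,u,v,w,x with s→t→u→v→w→x→s) is antisymmetric. Sending even-indexed worlds to s and odd-indexed worlds to t is a surjective bounded morphism onto the two-world frame with s↔t, which is not antisymmetric.
So the class is not modally definable.

No — not modally definable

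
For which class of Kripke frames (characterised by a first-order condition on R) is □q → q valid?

reflexivity

This schema is the T axiom.
It corresponds to reflexivity: ∀x Rxx.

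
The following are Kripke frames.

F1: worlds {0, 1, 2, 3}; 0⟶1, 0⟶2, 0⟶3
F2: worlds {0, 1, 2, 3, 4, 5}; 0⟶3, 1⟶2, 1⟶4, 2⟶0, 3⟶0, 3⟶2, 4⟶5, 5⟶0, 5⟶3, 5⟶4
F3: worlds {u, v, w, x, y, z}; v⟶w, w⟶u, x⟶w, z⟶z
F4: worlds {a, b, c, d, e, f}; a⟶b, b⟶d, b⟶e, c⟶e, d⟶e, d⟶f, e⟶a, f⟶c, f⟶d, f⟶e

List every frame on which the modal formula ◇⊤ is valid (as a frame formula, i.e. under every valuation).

This is the axiom for seriality; its first-order frame correspondent is ∀x ∃y Rxy.
F1: fails — world 1 has no successor.
F2: ✓.
F3: fails — world u has no successor.
F4: ✓.

F2, F4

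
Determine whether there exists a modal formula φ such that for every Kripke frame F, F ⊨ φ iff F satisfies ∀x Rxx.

This is a Sahlqvist condition; the T axiom □q → q defines it.
Suppose □q→q is valid. At any x set V(q)={w : Rxw}. Then □q holds at x, so q holds at x, i.e. Rxx.

Yes, by □q → q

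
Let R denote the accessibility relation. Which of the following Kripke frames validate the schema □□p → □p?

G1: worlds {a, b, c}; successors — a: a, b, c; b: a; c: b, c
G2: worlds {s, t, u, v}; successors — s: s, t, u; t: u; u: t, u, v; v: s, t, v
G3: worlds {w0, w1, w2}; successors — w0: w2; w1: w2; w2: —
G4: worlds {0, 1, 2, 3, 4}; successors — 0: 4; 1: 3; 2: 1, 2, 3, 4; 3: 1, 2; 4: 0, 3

This is the axiom for density; its first-order frame correspondent is ∀x ∀y (Rxy → ∃z (Rxz ∧ Rzy)).
G1: satisfies the condition.
G2: satisfies the condition.
G3: fails — Rw1w2 but no z with Rw1z and Rzw2.
G4: fails — R43 but no z with R4z and Rz3.

G1, G2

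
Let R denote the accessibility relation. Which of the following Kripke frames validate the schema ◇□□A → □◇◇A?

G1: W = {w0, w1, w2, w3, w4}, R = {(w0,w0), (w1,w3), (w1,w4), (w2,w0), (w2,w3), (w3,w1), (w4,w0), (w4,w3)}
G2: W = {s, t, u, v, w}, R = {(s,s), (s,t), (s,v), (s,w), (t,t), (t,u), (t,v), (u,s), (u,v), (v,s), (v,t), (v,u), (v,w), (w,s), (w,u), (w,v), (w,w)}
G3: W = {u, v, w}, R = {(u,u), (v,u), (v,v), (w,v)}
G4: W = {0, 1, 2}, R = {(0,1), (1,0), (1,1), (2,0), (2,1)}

G2, G3, G4

Frame correspondent (Sahlqvist): ∀x ∀y ∀z ((xRy ∧ xRz) → ∃w (yR²w ∧ zR²w)) — i.e. a generalized confluence (Geach) condition.
G1: fails — w1Rw3, w1Rw4 but no w with w3R²w and w4R²w.
G2: ✓.
G3: ✓.
G4: ✓.
Valid on: G2, G3, G4.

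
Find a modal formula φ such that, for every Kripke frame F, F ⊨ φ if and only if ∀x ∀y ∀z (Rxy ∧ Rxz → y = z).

The condition is partial functionality. The CD schema ◇s → □s defines it.
Suppose ◇s→□s is valid. Take Rxy, Rxz and set V(s)={y}. Then ◇s at x, so □s at x, so s at z, i.e. z=y.

◇s → □s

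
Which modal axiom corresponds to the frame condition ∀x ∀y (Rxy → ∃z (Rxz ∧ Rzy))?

□□q → □q

This is density; the standard corresponding axiom is C4: □□q → □q.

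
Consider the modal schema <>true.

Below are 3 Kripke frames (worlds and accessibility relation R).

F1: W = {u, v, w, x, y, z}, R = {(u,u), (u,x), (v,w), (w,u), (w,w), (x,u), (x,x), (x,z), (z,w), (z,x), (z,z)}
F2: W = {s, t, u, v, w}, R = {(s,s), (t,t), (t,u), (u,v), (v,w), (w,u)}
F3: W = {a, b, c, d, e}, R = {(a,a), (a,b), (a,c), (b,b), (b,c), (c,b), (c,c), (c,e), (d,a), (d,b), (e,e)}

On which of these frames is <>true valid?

F2, F3

Frame correspondent (Sahlqvist): forall x exists y Rxy — i.e. seriality.
F1: fails — world y has no successor.
F2: ✓.
F3: ✓.
Valid on: F2, F3.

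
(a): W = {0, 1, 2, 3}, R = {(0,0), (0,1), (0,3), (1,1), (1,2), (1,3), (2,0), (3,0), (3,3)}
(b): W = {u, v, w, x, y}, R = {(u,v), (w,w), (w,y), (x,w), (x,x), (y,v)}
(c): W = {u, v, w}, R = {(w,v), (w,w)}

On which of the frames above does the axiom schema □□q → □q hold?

(a), (c)

This is the axiom for density; its first-order frame correspondent is ∀x ∀y (Rxy → ∃z (Rxz ∧ Rzy)).
(a): satisfies the condition.
(b): fails — Ruv but no z with Ruz and Rzv.
(c): satisfies the condition.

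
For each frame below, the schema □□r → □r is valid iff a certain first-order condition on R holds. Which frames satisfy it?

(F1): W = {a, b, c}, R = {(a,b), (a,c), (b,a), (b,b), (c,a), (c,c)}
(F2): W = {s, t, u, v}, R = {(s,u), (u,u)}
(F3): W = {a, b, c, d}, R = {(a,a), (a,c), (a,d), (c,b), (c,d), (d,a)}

(F1), (F2)

This is the axiom for density; its first-order frame correspondent is ∀x ∀y (Rxy → ∃z (Rxz ∧ Rzy)).
(F1): holds.
(F2): holds.
(F3): fails — Rcd but no z with Rcz and Rzd.
Valid on: (F1), (F2).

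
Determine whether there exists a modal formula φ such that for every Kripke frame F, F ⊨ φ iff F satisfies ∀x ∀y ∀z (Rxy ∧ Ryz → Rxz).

Yes, by □q → □□q

The condition is transitivity. A defining modal formula is □q → □□q.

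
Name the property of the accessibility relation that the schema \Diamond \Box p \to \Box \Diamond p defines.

Suppose ◇□p→□◇p is valid. Take Rxy, Rxz and set V(p)={w : Ryw}. Then □p at y so ◇□p at x, so □◇p at x, so ◇p at z, giving w with Rzw and Ryw.
Conversely, on a frame with convergence the schema holds at every world under every valuation.
So the correspondent is convergence.

Convergence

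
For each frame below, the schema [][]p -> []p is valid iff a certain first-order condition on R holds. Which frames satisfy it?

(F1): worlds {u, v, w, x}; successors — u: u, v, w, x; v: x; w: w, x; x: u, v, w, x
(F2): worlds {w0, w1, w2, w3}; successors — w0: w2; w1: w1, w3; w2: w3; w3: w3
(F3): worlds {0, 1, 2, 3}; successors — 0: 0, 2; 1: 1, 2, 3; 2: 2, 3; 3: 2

Frame correspondent (Sahlqvist): forall x forall y (Rxy -> exists z (Rxz & Rzy)) — i.e. density.
(F1): satisfies the condition.
(F2): fails — Rw0w2 but no z with Rw0z and Rzw2.
(F3): satisfies the condition.
Valid on: (F1), (F3).

(F1), (F3)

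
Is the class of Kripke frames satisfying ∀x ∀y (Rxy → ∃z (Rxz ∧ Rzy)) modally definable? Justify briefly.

Yes: it is density, defined by the C4 schema □□r → □r.
Suppose □□r→□r is valid. Take Rxy and set V(r)={w : xR²w}. Then □□r at x, so □r at x, so r at y, i.e. ∃z(Rxz∧Rzy).

Definable; □□r → □r defines it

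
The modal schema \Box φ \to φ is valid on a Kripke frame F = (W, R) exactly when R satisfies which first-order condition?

Reflexivity

This is the T axiom.
Its frame correspondent is reflexivity — \forall x Rxx.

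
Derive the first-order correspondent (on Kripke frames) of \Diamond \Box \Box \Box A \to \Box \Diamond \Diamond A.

\forall x \forall y \forall z ((xRy \wedge xRz) \to \exists w (y R^3 w \wedge z R^2 w))

This is a Sahlqvist (Geach-type) schema ◇^1□^3A → □^1◇^2A.
Minimal-valuation argument: fix x; take any y with xR^1y and any z with xR^1z. Set V(A) to the set of worlds R-reachable from y in exactly 3 steps. Then □^3A holds at y, so the antecedent holds at x; validity forces ◇^2A at z, giving a w with zR^2w and yR^3w.
First-order correspondent: \forall x \forall y \forall z ((xRy \wedge xRz) \to \exists w (y R^3 w \wedge z R^2 w)).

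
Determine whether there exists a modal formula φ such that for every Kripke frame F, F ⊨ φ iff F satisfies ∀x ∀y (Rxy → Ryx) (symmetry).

Definable; q → □◇q defines it

Yes: it is symmetry, defined by the B schema q → □◇q.
Suppose q→□◇q is valid. Take Rxy and set V(q)={x}. Then q at x, so □◇q at x, so ◇q at y, so some z with Ryz has q; z=x, i.e. Ryx.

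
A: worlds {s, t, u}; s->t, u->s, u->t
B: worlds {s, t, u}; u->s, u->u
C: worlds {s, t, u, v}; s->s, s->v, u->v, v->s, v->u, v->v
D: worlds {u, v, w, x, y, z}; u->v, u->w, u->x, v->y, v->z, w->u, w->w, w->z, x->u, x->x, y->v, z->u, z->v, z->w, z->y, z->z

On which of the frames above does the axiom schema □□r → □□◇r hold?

C

This is the axiom for a generalized confluence (Geach) condition; its first-order frame correspondent is ∀x ∀z (xR²z → ∃w (xR²w ∧ zRw)).
A: fails — uR²t but no w with uR²w and tRw.
B: fails — uR²s but no w with uR²w and sRw.
C: holds.
D: fails — uR²y but no t with uR²t and yRt.
Valid on: C.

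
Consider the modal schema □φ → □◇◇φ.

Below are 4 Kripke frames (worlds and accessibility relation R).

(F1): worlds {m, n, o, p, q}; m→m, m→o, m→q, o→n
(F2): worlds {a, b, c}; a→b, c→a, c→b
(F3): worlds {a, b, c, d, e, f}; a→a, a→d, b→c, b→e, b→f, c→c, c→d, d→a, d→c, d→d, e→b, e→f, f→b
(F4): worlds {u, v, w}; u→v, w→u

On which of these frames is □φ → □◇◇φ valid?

(F3)

This is the axiom for a generalized confluence (Geach) condition; its first-order frame correspondent is ∀x ∀z (xRz → ∃w (xRw ∧ zR²w)).
(F1): fails — mRo but no w with mRw and oR²w.
(F2): fails — aRb but no w with aRw and bR²w.
(F3): holds.
(F4): fails — uRv but no t with uRt and vR²t.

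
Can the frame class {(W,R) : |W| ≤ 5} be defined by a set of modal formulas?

Not modally definable

Modal frame validity is preserved under disjoint unions.
Any modal formula valid on each of 6 disjoint one-world frames is valid on their disjoint union (validity is preserved under disjoint unions). Each one-world frame has |W|=1≤5, but the union has |W|=6.
Hence having at most 5 worlds is not modally definable.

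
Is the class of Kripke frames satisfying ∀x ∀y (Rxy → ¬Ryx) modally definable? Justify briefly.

Modal frame validity is preserved under surjective bounded morphisms.
The 5-cycle (worlds 0,1,2,3,4 with 0→1→2→3→4→0) is asymmetric. Mapping every world to a single reflexive point • is a surjective bounded morphism, and the reflexive point is not asymmetric (R•• but asymmetry requires ¬R••).
Hence asymmetry is not modally definable.

Not modally definable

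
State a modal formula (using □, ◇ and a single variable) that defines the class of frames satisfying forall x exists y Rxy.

A defining formula is □r → ◇r (the D axiom).
Suppose □r→◇r is valid. At any x set V(r)=W. Then □r at x, so ◇r at x, so x has a successor.

□r → ◇r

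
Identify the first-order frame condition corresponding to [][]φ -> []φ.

This is the C4 axiom.
Its frame correspondent is density — forall x forall y (Rxy -> exists z (Rxz & Rzy)).

density: forall x forall y (Rxy -> exists z (Rxz & Rzy))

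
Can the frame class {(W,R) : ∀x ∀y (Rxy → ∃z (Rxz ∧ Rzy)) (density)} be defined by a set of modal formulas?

The condition is density. A defining modal formula is □□p → □p.
Suppose □□p→□p is valid. Take Rxy and set V(p)={w : xR²w}. Then □□p at x, so □p at x, so p at y, i.e. ∃z(Rxz∧Rzy).

Yes — defined by □□p → □p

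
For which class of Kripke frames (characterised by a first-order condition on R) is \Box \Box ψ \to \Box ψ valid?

Suppose □□ψ→□ψ is valid. Take Rxy and set V(ψ)={w : xR²w}. Then □□ψ at x, so □ψ at x, so ψ at y, i.e. ∃z(Rxz∧Rzy).
The converse is a direct semantic check.
Frame condition: \forall x \forall y (Rxy \to \exists z (Rxz \wedge Rzy)).

density: \forall x \forall y (Rxy \to \exists z (Rxz \wedge Rzy))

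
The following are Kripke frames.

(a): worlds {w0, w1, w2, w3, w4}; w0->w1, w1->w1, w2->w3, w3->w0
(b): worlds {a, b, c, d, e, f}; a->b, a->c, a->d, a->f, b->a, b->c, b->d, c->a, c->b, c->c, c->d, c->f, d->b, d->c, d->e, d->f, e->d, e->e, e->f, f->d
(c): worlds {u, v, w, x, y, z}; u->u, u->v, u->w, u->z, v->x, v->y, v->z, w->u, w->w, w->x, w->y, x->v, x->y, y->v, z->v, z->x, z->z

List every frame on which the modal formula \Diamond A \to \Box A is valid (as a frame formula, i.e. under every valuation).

(a)

Frame correspondent (Sahlqvist): \forall x \forall y \forall z (Rxy \wedge Rxz \to y = z) — i.e. partial functionality.
(a): ✓.
(b): fails — a sees both b and c.
(c): fails — u sees both u and v.
Valid on: (a).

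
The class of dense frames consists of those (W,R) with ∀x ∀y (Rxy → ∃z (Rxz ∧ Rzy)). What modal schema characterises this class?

□□ψ → □ψ

This is density; the standard corresponding axiom is C4: □□ψ → □ψ.
Suppose □□ψ→□ψ is valid. Take Rxy and set V(ψ)={w : xR²w}. Then □□ψ at x, so □ψ at x, so ψ at y, i.e. ∃z(Rxz∧Rzy).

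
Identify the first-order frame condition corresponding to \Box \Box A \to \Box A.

Density

This is the C4 axiom.
It corresponds to density: \forall x \forall y (Rxy \to \exists z (Rxz \wedge Rzy)).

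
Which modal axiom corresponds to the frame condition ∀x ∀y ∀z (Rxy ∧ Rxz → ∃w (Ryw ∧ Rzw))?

◇□s → □◇s

This is convergence; the standard corresponding axiom is .2: ◇□s → □◇s.
Suppose ◇□s→□◇s is valid. Take Rxy, Rxz and set V(s)={w : Ryw}. Then □s at y so ◇□s at x, so □◇s at x, so ◇s at z, giving w with Rzw and Ryw.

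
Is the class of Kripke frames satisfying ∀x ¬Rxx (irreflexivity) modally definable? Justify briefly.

Modal frame validity is preserved under surjective bounded morphisms.
The 4-cycle (worlds s,t,u,v with s→t→u→v→s) is irreflexive, and the map sending every world to a single reflexive point • is a surjective bounded morphism (forth: every edge maps to (•,•); back: every world has a successor). So any modal formula valid on the 4-cycle is also valid on the reflexive point, which is not irreflexive.
Hence irreflexivity is not modally definable.

No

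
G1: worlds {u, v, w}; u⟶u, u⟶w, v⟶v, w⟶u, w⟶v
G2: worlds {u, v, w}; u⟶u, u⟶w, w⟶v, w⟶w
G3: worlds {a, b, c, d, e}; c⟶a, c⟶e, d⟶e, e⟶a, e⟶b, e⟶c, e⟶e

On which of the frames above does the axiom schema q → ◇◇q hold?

The schema corresponds to a generalized confluence (Geach) condition: ∀x ∃w (x = w ∧ xR²w).
G1: holds.
G2: fails — at v but no t with v=t and vR²t.
G3: fails — at a but no w with a=w and aR²w.
Valid on: G1.

G1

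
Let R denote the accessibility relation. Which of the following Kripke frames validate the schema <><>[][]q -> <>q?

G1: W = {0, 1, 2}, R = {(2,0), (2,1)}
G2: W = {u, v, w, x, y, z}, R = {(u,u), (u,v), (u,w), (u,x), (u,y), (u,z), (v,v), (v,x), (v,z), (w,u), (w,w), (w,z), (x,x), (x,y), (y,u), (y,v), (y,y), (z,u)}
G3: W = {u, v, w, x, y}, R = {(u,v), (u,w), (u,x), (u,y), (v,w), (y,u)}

G1, G2

This is the axiom for a generalized confluence (Geach) condition; its first-order frame correspondent is forall x forall y (x R^2 y -> exists w (y R^2 w & xRw)).
G1: condition met.
G2: condition met.
G3: fails — uR²w but no t with wR²t and uRt.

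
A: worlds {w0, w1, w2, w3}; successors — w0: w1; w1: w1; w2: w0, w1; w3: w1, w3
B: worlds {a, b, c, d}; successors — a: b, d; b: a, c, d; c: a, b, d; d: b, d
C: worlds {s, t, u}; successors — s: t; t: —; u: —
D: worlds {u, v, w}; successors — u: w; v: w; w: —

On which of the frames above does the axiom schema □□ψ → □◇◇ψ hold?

A, B

This is the axiom for a generalized confluence (Geach) condition; its first-order frame correspondent is ∀x ∀z (xRz → ∃w (xR²w ∧ zR²w)).
A: satisfies the condition.
B: satisfies the condition.
C: fails — sRt but no w with sR²w and tR²w.
D: fails — uRw but no t with uR²t and wR²t.
Valid on: A, B.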